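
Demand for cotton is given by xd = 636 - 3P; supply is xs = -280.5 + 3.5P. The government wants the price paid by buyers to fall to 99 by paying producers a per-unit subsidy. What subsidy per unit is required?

Required subsidy s = 78 per unit

At a buyer price of 99, quantity demanded is 636 − 3·99 = 339.
Sellers supply 339 only when they receive Ps with -280.5 + 3.5·Ps = 339, i.e. Ps = 177.
s = Ps − Pb = 177 − 99 = 78.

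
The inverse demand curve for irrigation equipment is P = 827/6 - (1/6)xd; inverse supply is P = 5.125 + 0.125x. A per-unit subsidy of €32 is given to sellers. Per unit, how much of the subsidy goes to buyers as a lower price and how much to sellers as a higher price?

Buyers gain 128/7 per unit; sellers gain 96/7 per unit

Pre-subsidy: 827/6 - (1/6)x = 5.125 + 0.125x gives x* = 455 and P* = 62.
With the subsidy, sellers receive Ps = Pb + 32 for each unit, where Pb is the price buyers pay.
On the curves, Pb = 827/6 - (1/6)x and Ps = 5.125 + 0.125x; the wedge Ps − Pb = 32 gives 5.125 + 0.125x − (827/6 - (1/6)x) = 32, so x' = 3953/7.
Then Pb = 827/6 − (1/6)·(3953/7) = 306/7 and Ps = 5.125 + 0.125·(3953/7) = 530/7.
Buyers' price falls by P* − Pb = 62 − 306/7 = 128/7; sellers' price rises by Ps − P* = 530/7 − 62 = 96/7.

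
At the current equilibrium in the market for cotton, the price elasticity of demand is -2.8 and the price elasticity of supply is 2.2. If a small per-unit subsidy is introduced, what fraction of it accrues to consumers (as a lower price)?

For a small subsidy around the equilibrium, the benefit split depends on the relative slopes, which at a point are proportional to the elasticities.
Buyer share = εs/(εs + |εd|) = 2.2/(2.2 + 2.8) = 0.44; seller share = |εd|/(εs + |εd|) = 0.56.

Consumer share = 0.44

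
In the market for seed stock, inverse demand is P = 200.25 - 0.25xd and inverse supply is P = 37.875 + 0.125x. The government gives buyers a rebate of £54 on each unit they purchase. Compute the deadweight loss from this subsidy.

Pre-subsidy: 200.25 - 0.25x = 37.875 + 0.125x gives x* = 433 and P* = 92.
With the rebate, buyers effectively pay Pb = Ps − 54, where Ps is the price sellers receive.
On the curves, Pb = 200.25 - 0.25x and Ps = 37.875 + 0.125x; the wedge Ps − Pb = 54 gives 37.875 + 0.125x − (200.25 - 0.25x) = 54, so x' = 577.
Then Pb = 200.25 − 0.25·577 = 56 and Ps = 37.875 + 0.125·577 = 110.
The subsidy expands output by 577 − 433 = 144 past the efficient level; on those units the gap between marginal cost and willingness to pay runs from 0 up to 54.
DWL = ½ × 54 × 144 = 3888.

Deadweight loss = £3888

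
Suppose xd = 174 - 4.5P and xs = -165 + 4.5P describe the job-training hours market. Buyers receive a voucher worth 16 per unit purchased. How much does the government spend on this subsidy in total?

Government cost = 648

Pre-subsidy: 174 - 4.5P = -165 + 4.5P gives P* = 113/3, x* = 4.5.
With the rebate, buyers effectively pay Pb = Ps − 16, where Ps is the price sellers receive.
Demand in terms of Ps becomes xd = 174 − 4.5(Ps − 16) = 246 - 4.5Ps. Setting this equal to supply: 246 - 4.5Ps = -165 + 4.5Ps, so Ps = 137/3.
Buyers pay Pb = 137/3 − 16 = 89/3; x' = -165 + 4.5·(137/3) = 40.5.
Government outlay = subsidy × quantity = 16 × 40.5 = 648.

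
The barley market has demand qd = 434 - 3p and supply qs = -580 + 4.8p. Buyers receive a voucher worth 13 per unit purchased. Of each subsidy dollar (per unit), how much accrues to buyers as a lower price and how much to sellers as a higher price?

Buyers gain 8 per unit; sellers gain 5 per unit

Pre-subsidy: 434 - 3p = -580 + 4.8p gives p* = 130, q* = 44.
With the rebate, buyers effectively pay pb = ps − 13, where ps is the price sellers receive.
Demand in terms of ps becomes qd = 434 − 3(ps − 13) = 473 - 3ps. Setting this equal to supply: 473 - 3ps = -580 + 4.8ps, so ps = 135.
Buyers pay pb = 135 − 13 = 122; q' = -580 + 4.8·135 = 68.
Buyers' price falls by p* − pb = 130 − 122 = 8; sellers' price rises by ps − p* = 135 − 130 = 5.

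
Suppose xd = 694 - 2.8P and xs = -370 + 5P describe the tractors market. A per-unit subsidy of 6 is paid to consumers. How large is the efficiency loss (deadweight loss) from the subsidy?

Deadweight loss = 420/13

Pre-subsidy: 694 - 2.8P = -370 + 5P gives P* = 5320/39, x* = 12170/39.
With the rebate, buyers effectively pay Pb = Ps − 6, where Ps is the price sellers receive.
Demand in terms of Ps becomes xd = 694 − 2.8(Ps − 6) = 710.8 - 2.8Ps. Setting this equal to supply: 710.8 - 2.8Ps = -370 + 5Ps, so Ps = 5404/39.
Buyers pay Pb = 5404/39 − 6 = 5170/39; x' = -370 + 5·(5404/39) = 12590/39.
The subsidy expands output by 12590/39 − 12170/39 = 140/13 past the efficient level; on those units the gap between marginal cost and willingness to pay runs from 0 up to 6.
DWL = ½ × 6 × 140/13 = 420/13.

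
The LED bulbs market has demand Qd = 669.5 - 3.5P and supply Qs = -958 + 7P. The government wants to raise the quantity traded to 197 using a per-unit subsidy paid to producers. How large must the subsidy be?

At Q = 197, invert demand for the buyer price: Pb = (669.5 − 197)/3.5 = 135; invert supply for the seller price: Ps = (197 − (-958))/7 = 165.
The subsidy must fill the gap: s = Ps − Pb = 165 − 135 = 30.

Required subsidy s = 30 per unit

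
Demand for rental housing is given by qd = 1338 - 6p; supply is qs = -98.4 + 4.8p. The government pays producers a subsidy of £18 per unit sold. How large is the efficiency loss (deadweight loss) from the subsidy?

Deadweight loss = £432

Pre-subsidy: 1338 - 6p = -98.4 + 4.8p gives p* = 133, q* = 540.
With the subsidy, sellers receive ps = pb + 18 for each unit, where pb is the price buyers pay.
Supply in terms of pb becomes qs = -98.4 + 4.8(pb + 18) = -12 + 4.8pb. Setting this equal to demand: 1338 - 6pb = -12 + 4.8pb, so pb = 125.
Sellers receive ps = 125 + 18 = 143; q' = 1338 − 6·125 = 588.
The subsidy expands output by 588 − 540 = 48 past the efficient level; on those units the gap between marginal cost and willingness to pay runs from 0 up to 18.
DWL = ½ × 18 × 48 = 432.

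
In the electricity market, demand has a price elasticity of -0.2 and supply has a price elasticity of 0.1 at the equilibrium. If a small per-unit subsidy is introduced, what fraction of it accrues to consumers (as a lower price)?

Consumer share = 1/3

For a small subsidy around the equilibrium, the benefit split depends on the relative slopes, which at a point are proportional to the elasticities.
Buyer share = εs/(εs + |εd|) = 0.1/(0.1 + 0.2) = 1/3; seller share = |εd|/(εs + |εd|) = 2/3.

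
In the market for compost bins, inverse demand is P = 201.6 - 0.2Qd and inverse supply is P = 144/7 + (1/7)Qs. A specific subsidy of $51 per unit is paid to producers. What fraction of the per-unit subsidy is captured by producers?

Pre-subsidy: 201.6 - 0.2Q = 144/7 + (1/7)Q gives Q* = 528 and P* = 96.
With the subsidy, sellers receive Ps = Pb + 51 for each unit, where Pb is the price buyers pay.
On the curves, Pb = 201.6 - 0.2Q and Ps = 144/7 + (1/7)Q; the wedge Ps − Pb = 51 gives 144/7 + (1/7)Q − (201.6 - 0.2Q) = 51, so Q' = 676.75.
Then Pb = 201.6 − 0.2·676.75 = 66.25 and Ps = 144/7 + (1/7)·676.75 = 117.25.
Buyers' price falls by P* − Pb = 96 − 66.25 = 29.75; sellers' price rises by Ps − P* = 117.25 − 96 = 21.25.
So producers capture 21.25/51 = 5/12 of each unit of subsidy.

Producer share = 5/12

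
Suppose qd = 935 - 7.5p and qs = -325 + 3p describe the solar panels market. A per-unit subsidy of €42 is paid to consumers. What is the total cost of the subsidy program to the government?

Government cost = €5250

Pre-subsidy: 935 - 7.5p = -325 + 3p gives p* = 120, q* = 35.
With the rebate, buyers effectively pay pb = ps − 42, where ps is the price sellers receive.
Demand in terms of ps becomes qd = 935 − 7.5(ps − 42) = 1250 - 7.5ps. Setting this equal to supply: 1250 - 7.5ps = -325 + 3ps, so ps = 150.
Buyers pay pb = 150 − 42 = 108; q' = -325 + 3·150 = 125.
Government outlay = subsidy × quantity = 42 × 125 = 5250.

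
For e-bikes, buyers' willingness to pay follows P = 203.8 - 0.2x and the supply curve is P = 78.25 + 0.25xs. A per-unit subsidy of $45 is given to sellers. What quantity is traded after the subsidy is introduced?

x' = 379

Pre-subsidy: 203.8 - 0.2x = 78.25 + 0.25x gives x* = 279 and P* = 148.
With the subsidy, sellers receive Ps = Pb + 45 for each unit, where Pb is the price buyers pay.
On the curves, Pb = 203.8 - 0.2x and Ps = 78.25 + 0.25x; the wedge Ps − Pb = 45 gives 78.25 + 0.25x − (203.8 - 0.2x) = 45, so x' = 379.
Then Pb = 203.8 − 0.2·379 = 128 and Ps = 78.25 + 0.25·379 = 173.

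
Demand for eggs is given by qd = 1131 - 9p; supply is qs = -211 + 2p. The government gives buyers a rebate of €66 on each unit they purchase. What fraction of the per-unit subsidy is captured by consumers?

Pre-subsidy: 1131 - 9p = -211 + 2p gives p* = 122, q* = 33.
With the rebate, buyers effectively pay pb = ps − 66, where ps is the price sellers receive.
Demand in terms of ps becomes qd = 1131 − 9(ps − 66) = 1725 - 9ps. Setting this equal to supply: 1725 - 9ps = -211 + 2ps, so ps = 176.
Buyers pay pb = 176 − 66 = 110; q' = -211 + 2·176 = 141.
Buyers' price falls by p* − pb = 122 − 110 = 12; sellers' price rises by ps − p* = 176 − 122 = 54.
So consumers capture 12/66 = 2/11 of each unit of subsidy.

Consumer share = 2/11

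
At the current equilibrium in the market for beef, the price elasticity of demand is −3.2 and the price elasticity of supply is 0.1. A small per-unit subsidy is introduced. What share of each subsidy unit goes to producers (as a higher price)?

Producer share = 32/33

For a small subsidy around the equilibrium, the benefit split depends on the relative slopes, which at a point are proportional to the elasticities.
Buyer share = εs/(εs + |εd|) = 0.1/(0.1 + 3.2) = 1/33; seller share = |εd|/(εs + |εd|) = 32/33.
So producers capture 32/33 of the subsidy.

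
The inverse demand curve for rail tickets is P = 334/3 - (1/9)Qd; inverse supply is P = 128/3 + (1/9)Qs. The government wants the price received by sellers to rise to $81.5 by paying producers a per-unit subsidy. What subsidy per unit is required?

At a seller price of 81.5, quantity supplied is -384 + 9·81.5 = 349.5.
Buyers absorb 349.5 only when they pay Pb = 334/3 − (1/9)·349.5 = 72.5.
s = Ps − Pb = 81.5 − 72.5 = 9.

Required subsidy s = $9 per unit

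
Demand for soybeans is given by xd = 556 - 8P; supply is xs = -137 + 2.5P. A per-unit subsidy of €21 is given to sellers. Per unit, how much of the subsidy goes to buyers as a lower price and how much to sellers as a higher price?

Pre-subsidy: 556 - 8P = -137 + 2.5P gives P* = 66, x* = 28.
With the subsidy, sellers receive Ps = Pb + 21 for each unit, where Pb is the price buyers pay.
Supply in terms of Pb becomes xs = -137 + 2.5(Pb + 21) = -84.5 + 2.5Pb. Setting this equal to demand: 556 - 8Pb = -84.5 + 2.5Pb, so Pb = 61.
Sellers receive Ps = 61 + 21 = 82; x' = 556 − 8·61 = 68.
Buyers' price falls by P* − Pb = 66 − 61 = 5; sellers' price rises by Ps − P* = 82 − 66 = 16.

Buyers gain €5 per unit; sellers gain €16 per unit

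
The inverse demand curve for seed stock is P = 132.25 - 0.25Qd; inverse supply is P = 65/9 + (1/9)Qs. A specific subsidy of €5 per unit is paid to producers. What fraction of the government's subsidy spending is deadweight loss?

DWL / government spending = 90/4681

Pre-subsidy: 132.25 - 0.25Q = 65/9 + (1/9)Q gives Q* = 4501/13 and P* = 594/13.
With the subsidy, sellers receive Ps = Pb + 5 for each unit, where Pb is the price buyers pay.
On the curves, Pb = 132.25 - 0.25Q and Ps = 65/9 + (1/9)Q; the wedge Ps − Pb = 5 gives 65/9 + (1/9)Q − (132.25 - 0.25Q) = 5, so Q' = 4681/13.
Then Pb = 132.25 − 0.25·(4681/13) = 549/13 and Ps = 65/9 + (1/9)·(4681/13) = 614/13.
ΔCS = ½(4501/13 + 4681/13)(594/13 − 549/13) = 206595/169; ΔPS = ½(4501/13 + 4681/13)(614/13 − 594/13) = 91820/169.
Government spending = 5 × 4681/13 = 23405/13.
DWL = ½ × 5 × (4681/13 − 4501/13) = 450/13; fraction = (450/13) / (23405/13) = 90/4681.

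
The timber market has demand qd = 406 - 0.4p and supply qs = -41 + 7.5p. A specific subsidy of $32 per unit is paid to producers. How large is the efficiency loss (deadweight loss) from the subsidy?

Pre-subsidy: 406 - 0.4p = -41 + 7.5p gives p* = 4470/79, q* = 30286/79.
With the subsidy, sellers receive ps = pb + 32 for each unit, where pb is the price buyers pay.
Supply in terms of pb becomes qs = -41 + 7.5(pb + 32) = 199 + 7.5pb. Setting this equal to demand: 406 - 0.4pb = 199 + 7.5pb, so pb = 2070/79.
Sellers receive ps = 2070/79 + 32 = 4598/79; q' = 406 − 0.4·(2070/79) = 31246/79.
The subsidy expands output by 31246/79 − 30286/79 = 960/79 past the efficient level; on those units the gap between marginal cost and willingness to pay runs from 0 up to 32.
DWL = ½ × 32 × 960/79 = 15360/79.

Deadweight loss = 15360/79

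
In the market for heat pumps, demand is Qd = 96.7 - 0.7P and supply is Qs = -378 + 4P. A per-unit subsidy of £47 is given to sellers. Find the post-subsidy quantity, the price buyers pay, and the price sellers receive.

Q' = 54; buyers pay £61; sellers receive £108

Pre-subsidy: 96.7 - 0.7P = -378 + 4P gives P* = 101, Q* = 26.
With the subsidy, sellers receive Ps = Pb + 47 for each unit, where Pb is the price buyers pay.
Supply in terms of Pb becomes Qs = -378 + 4(Pb + 47) = -190 + 4Pb. Setting this equal to demand: 96.7 - 0.7Pb = -190 + 4Pb, so Pb = 61.
Sellers receive Ps = 61 + 47 = 108; Q' = 96.7 − 0.7·61 = 54.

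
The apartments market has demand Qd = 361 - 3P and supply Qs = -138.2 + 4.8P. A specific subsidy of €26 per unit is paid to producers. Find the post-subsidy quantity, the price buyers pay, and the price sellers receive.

Q' = 217; buyers pay €48; sellers receive €74

Pre-subsidy: 361 - 3P = -138.2 + 4.8P gives P* = 64, Q* = 169.
With the subsidy, sellers receive Ps = Pb + 26 for each unit, where Pb is the price buyers pay.
Supply in terms of Pb becomes Qs = -138.2 + 4.8(Pb + 26) = -13.4 + 4.8Pb. Setting this equal to demand: 361 - 3Pb = -13.4 + 4.8Pb, so Pb = 48.
Sellers receive Ps = 48 + 26 = 74; Q' = 361 − 3·48 = 217.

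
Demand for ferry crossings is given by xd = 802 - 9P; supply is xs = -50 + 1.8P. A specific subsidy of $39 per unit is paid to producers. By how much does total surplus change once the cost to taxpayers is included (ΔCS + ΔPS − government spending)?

Pre-subsidy: 802 - 9P = -50 + 1.8P gives P* = 710/9, x* = 92.
With the subsidy, sellers receive Ps = Pb + 39 for each unit, where Pb is the price buyers pay.
Supply in terms of Pb becomes xs = -50 + 1.8(Pb + 39) = 20.2 + 1.8Pb. Setting this equal to demand: 802 - 9Pb = 20.2 + 1.8Pb, so Pb = 1303/18.
Sellers receive Ps = 1303/18 + 39 = 2005/18; x' = 802 − 9·(1303/18) = 150.5.
ΔCS = ½(92 + 150.5)(710/9 − 1303/18) = 788.125; ΔPS = ½(92 + 150.5)(2005/18 − 710/9) = 3940.625.
Government spending = 39 × 150.5 = 5869.5.
Net change = 788.125 + 3940.625 − 5869.5 = -1140.75. The loss equals the DWL triangle ½·39·58.5.

Net change in total surplus = -$1140.75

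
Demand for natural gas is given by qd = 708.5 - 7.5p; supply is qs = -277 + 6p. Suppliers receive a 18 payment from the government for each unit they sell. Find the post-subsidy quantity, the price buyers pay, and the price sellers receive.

Pre-subsidy: 708.5 - 7.5p = -277 + 6p gives p* = 73, q* = 161.
With the subsidy, sellers receive ps = pb + 18 for each unit, where pb is the price buyers pay.
Supply in terms of pb becomes qs = -277 + 6(pb + 18) = -169 + 6pb. Setting this equal to demand: 708.5 - 7.5pb = -169 + 6pb, so pb = 65.
Sellers receive ps = 65 + 18 = 83; q' = 708.5 − 7.5·65 = 221.

q' = 221; buyers pay 65; sellers receive 83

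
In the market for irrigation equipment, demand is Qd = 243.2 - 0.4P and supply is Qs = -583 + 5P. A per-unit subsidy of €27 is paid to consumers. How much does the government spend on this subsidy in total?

Government cost = €5184

Pre-subsidy: 243.2 - 0.4P = -583 + 5P gives P* = 153, Q* = 182.
With the rebate, buyers effectively pay Pb = Ps − 27, where Ps is the price sellers receive.
Demand in terms of Ps becomes Qd = 243.2 − 0.4(Ps − 27) = 254 - 0.4Ps. Setting this equal to supply: 254 - 0.4Ps = -583 + 5Ps, so Ps = 155.
Buyers pay Pb = 155 − 27 = 128; Q' = -583 + 5·155 = 192.
Government outlay = subsidy × quantity = 27 × 192 = 5184.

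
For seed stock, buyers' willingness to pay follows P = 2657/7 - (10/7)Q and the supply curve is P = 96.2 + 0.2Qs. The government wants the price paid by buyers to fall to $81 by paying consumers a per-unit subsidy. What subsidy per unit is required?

At a buyer price of 81, quantity demanded is 265.7 − 0.7·81 = 209.
Sellers supply 209 only when they receive Ps = 96.2 + 0.2·209 = 138.
s = Ps − Pb = 138 − 81 = 57.

Required subsidy s = $57 per unit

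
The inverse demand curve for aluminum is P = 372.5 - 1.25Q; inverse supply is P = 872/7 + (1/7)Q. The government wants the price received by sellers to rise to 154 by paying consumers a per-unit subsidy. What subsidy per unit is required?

Required subsidy s = 39 per unit

At a seller price of 154, quantity supplied is -872 + 7·154 = 206.
Buyers absorb 206 only when they pay Pb = 372.5 − 1.25·206 = 115.
s = Ps − Pb = 154 − 115 = 39.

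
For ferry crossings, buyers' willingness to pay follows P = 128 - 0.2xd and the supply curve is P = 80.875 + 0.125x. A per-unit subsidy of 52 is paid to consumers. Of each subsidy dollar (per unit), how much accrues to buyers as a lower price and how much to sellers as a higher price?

Pre-subsidy: 128 - 0.2x = 80.875 + 0.125x gives x* = 145 and P* = 99.
With the rebate, buyers effectively pay Pb = Ps − 52, where Ps is the price sellers receive.
On the curves, Pb = 128 - 0.2x and Ps = 80.875 + 0.125x; the wedge Ps − Pb = 52 gives 80.875 + 0.125x − (128 - 0.2x) = 52, so x' = 305.
Then Pb = 128 − 0.2·305 = 67 and Ps = 80.875 + 0.125·305 = 119.
Buyers' price falls by P* − Pb = 99 − 67 = 32; sellers' price rises by Ps − P* = 119 − 99 = 20.

Buyers gain 32 per unit; sellers gain 20 per unit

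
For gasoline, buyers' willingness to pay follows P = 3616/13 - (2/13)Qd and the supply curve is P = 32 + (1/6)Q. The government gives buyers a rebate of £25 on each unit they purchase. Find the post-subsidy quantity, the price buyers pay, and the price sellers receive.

Q' = 846; buyers pay £148; sellers receive £173

Pre-subsidy: 3616/13 - (2/13)Q = 32 + (1/6)Q gives Q* = 768 and P* = 160.
With the rebate, buyers effectively pay Pb = Ps − 25, where Ps is the price sellers receive.
On the curves, Pb = 3616/13 - (2/13)Q and Ps = 32 + (1/6)Q; the wedge Ps − Pb = 25 gives 32 + (1/6)Q − (3616/13 - (2/13)Q) = 25, so Q' = 846.
Then Pb = 3616/13 − (2/13)·846 = 148 and Ps = 32 + (1/6)·846 = 173.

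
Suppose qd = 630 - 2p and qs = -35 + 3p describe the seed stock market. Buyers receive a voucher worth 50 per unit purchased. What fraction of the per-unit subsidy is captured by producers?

Pre-subsidy: 630 - 2p = -35 + 3p gives p* = 133, q* = 364.
With the rebate, buyers effectively pay pb = ps − 50, where ps is the price sellers receive.
Demand in terms of ps becomes qd = 630 − 2(ps − 50) = 730 - 2ps. Setting this equal to supply: 730 - 2ps = -35 + 3ps, so ps = 153.
Buyers pay pb = 153 − 50 = 103; q' = -35 + 3·153 = 424.
Buyers' price falls by p* − pb = 133 − 103 = 30; sellers' price rises by ps − p* = 153 − 133 = 20.
So producers capture 20/50 = 0.4 of each unit of subsidy.

Producer share = 0.4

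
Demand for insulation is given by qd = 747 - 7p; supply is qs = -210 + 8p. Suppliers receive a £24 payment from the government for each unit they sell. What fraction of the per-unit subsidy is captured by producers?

Producer share = 7/15

Pre-subsidy: 747 - 7p = -210 + 8p gives p* = 63.8, q* = 300.4.
With the subsidy, sellers receive ps = pb + 24 for each unit, where pb is the price buyers pay.
Supply in terms of pb becomes qs = -210 + 8(pb + 24) = -18 + 8pb. Setting this equal to demand: 747 - 7pb = -18 + 8pb, so pb = 51.
Sellers receive ps = 51 + 24 = 75; q' = 747 − 7·51 = 390.
Buyers' price falls by p* − pb = 63.8 − 51 = 12.8; sellers' price rises by ps − p* = 75 − 63.8 = 11.2.
So producers capture 11.2/24 = 7/15 of each unit of subsidy.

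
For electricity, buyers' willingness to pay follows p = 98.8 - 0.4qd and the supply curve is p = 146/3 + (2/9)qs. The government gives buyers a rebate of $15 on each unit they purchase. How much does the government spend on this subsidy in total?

Pre-subsidy: 98.8 - 0.4q = 146/3 + (2/9)q gives q* = 564/7 and p* = 466/7.
With the rebate, buyers effectively pay pb = ps − 15, where ps is the price sellers receive.
On the curves, pb = 98.8 - 0.4q and ps = 146/3 + (2/9)q; the wedge ps − pb = 15 gives 146/3 + (2/9)q − (98.8 - 0.4q) = 15, so q' = 2931/28.
Then pb = 98.8 − 0.4·(2931/28) = 797/14 and ps = 146/3 + (2/9)·(2931/28) = 1007/14.
Government outlay = subsidy × quantity = 15 × 2931/28 = 43965/28.

Government cost = 43965/28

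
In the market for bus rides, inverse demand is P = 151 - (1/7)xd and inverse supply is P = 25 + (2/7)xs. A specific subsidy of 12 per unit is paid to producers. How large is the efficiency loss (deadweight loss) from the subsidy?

Pre-subsidy: 151 - (1/7)x = 25 + (2/7)x gives x* = 294 and P* = 109.
With the subsidy, sellers receive Ps = Pb + 12 for each unit, where Pb is the price buyers pay.
On the curves, Pb = 151 - (1/7)x and Ps = 25 + (2/7)x; the wedge Ps − Pb = 12 gives 25 + (2/7)x − (151 - (1/7)x) = 12, so x' = 322.
Then Pb = 151 − (1/7)·322 = 105 and Ps = 25 + (2/7)·322 = 117.
The subsidy expands output by 322 − 294 = 28 past the efficient level; on those units the gap between marginal cost and willingness to pay runs from 0 up to 12.
DWL = ½ × 12 × 28 = 168.

Deadweight loss = 168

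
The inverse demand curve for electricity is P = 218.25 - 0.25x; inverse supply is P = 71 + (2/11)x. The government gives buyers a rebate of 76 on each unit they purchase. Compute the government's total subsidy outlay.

Government cost = 39292

Pre-subsidy: 218.25 - 0.25x = 71 + (2/11)x gives x* = 341 and P* = 133.
With the rebate, buyers effectively pay Pb = Ps − 76, where Ps is the price sellers receive.
On the curves, Pb = 218.25 - 0.25x and Ps = 71 + (2/11)x; the wedge Ps − Pb = 76 gives 71 + (2/11)x − (218.25 - 0.25x) = 76, so x' = 517.
Then Pb = 218.25 − 0.25·517 = 89 and Ps = 71 + (2/11)·517 = 165.
Government outlay = subsidy × quantity = 76 × 517 = 39292.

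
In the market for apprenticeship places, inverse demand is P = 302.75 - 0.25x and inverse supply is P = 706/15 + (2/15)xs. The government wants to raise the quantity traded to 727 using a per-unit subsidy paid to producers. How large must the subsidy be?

At x = 727, from the demand curve buyers pay Pb = 302.75 − 0.25·727 = 121; from the supply curve sellers need Ps = 706/15 + (2/15)·727 = 144.
The subsidy must fill the gap: s = Ps − Pb = 144 − 121 = 23.

Required subsidy s = 23 per unit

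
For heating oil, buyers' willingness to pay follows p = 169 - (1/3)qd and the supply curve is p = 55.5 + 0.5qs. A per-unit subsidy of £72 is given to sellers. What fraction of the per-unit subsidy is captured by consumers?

Consumer share = 0.4

Pre-subsidy: 169 - (1/3)q = 55.5 + 0.5q gives q* = 136.2 and p* = 123.6.
With the subsidy, sellers receive ps = pb + 72 for each unit, where pb is the price buyers pay.
On the curves, pb = 169 - (1/3)q and ps = 55.5 + 0.5q; the wedge ps − pb = 72 gives 55.5 + 0.5q − (169 - (1/3)q) = 72, so q' = 222.6.
Then pb = 169 − (1/3)·222.6 = 94.8 and ps = 55.5 + 0.5·222.6 = 166.8.
Buyers' price falls by p* − pb = 123.6 − 94.8 = 28.8; sellers' price rises by ps − p* = 166.8 − 123.6 = 43.2.
So consumers capture 28.8/72 = 0.4 of each unit of subsidy.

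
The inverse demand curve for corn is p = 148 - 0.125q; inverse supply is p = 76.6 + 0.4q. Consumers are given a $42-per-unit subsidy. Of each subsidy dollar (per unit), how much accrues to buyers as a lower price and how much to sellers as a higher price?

Buyers gain $10 per unit; sellers gain $32 per unit

Pre-subsidy: 148 - 0.125q = 76.6 + 0.4q gives q* = 136 and p* = 131.
With the rebate, buyers effectively pay pb = ps − 42, where ps is the price sellers receive.
On the curves, pb = 148 - 0.125q and ps = 76.6 + 0.4q; the wedge ps − pb = 42 gives 76.6 + 0.4q − (148 - 0.125q) = 42, so q' = 216.
Then pb = 148 − 0.125·216 = 121 and ps = 76.6 + 0.4·216 = 163.
Buyers' price falls by p* − pb = 131 − 121 = 10; sellers' price rises by ps − p* = 163 − 131 = 32.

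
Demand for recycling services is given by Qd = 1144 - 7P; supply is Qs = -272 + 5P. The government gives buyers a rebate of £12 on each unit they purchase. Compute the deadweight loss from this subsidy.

Pre-subsidy: 1144 - 7P = -272 + 5P gives P* = 118, Q* = 318.
With the rebate, buyers effectively pay Pb = Ps − 12, where Ps is the price sellers receive.
Demand in terms of Ps becomes Qd = 1144 − 7(Ps − 12) = 1228 - 7Ps. Setting this equal to supply: 1228 - 7Ps = -272 + 5Ps, so Ps = 125.
Buyers pay Pb = 125 − 12 = 113; Q' = -272 + 5·125 = 353.
The subsidy expands output by 353 − 318 = 35 past the efficient level; on those units the gap between marginal cost and willingness to pay runs from 0 up to 12.
DWL = ½ × 12 × 35 = 210.

Deadweight loss = £210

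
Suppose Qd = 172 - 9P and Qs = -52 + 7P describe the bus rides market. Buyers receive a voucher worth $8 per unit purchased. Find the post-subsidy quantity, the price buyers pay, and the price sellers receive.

Q' = 77.5; buyers pay $10.5; sellers receive $18.5

Pre-subsidy: 172 - 9P = -52 + 7P gives P* = 14, Q* = 46.
With the rebate, buyers effectively pay Pb = Ps − 8, where Ps is the price sellers receive.
Demand in terms of Ps becomes Qd = 172 − 9(Ps − 8) = 244 - 9Ps. Setting this equal to supply: 244 - 9Ps = -52 + 7Ps, so Ps = 18.5.
Buyers pay Pb = 18.5 − 8 = 10.5; Q' = -52 + 7·18.5 = 77.5.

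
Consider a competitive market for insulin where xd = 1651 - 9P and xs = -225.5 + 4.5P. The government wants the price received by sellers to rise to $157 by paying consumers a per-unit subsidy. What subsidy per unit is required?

Required subsidy s = $27 per unit

At a seller price of 157, quantity supplied is -225.5 + 4.5·157 = 481.
Buyers absorb 481 only when they pay Pb with 1651 − 9·Pb = 481, i.e. Pb = 130.
s = Ps − Pb = 157 − 130 = 27.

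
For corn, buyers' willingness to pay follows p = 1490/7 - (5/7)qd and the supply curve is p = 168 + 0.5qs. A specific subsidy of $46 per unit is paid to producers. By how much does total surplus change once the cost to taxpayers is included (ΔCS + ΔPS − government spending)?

Net change in total surplus = -14812/17

Pre-subsidy: 1490/7 - (5/7)q = 168 + 0.5q gives q* = 628/17 and p* = 3170/17.
With the subsidy, sellers receive ps = pb + 46 for each unit, where pb is the price buyers pay.
On the curves, pb = 1490/7 - (5/7)q and ps = 168 + 0.5q; the wedge ps − pb = 46 gives 168 + 0.5q − (1490/7 - (5/7)q) = 46, so q' = 1272/17.
Then pb = 1490/7 − (5/7)·(1272/17) = 2710/17 and ps = 168 + 0.5·(1272/17) = 3492/17.
ΔCS = ½(628/17 + 1272/17)(3170/17 − 2710/17) = 437000/289; ΔPS = ½(628/17 + 1272/17)(3492/17 − 3170/17) = 305900/289.
Government spending = 46 × 1272/17 = 58512/17.
Net change = 437000/289 + 305900/289 − 58512/17 = -14812/17. The loss equals the DWL triangle ½·46·644/17.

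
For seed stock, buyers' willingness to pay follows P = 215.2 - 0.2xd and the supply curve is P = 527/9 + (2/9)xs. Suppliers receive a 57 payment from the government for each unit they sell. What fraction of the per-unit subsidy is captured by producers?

Pre-subsidy: 215.2 - 0.2x = 527/9 + (2/9)x gives x* = 371 and P* = 141.
With the subsidy, sellers receive Ps = Pb + 57 for each unit, where Pb is the price buyers pay.
On the curves, Pb = 215.2 - 0.2x and Ps = 527/9 + (2/9)x; the wedge Ps − Pb = 57 gives 527/9 + (2/9)x − (215.2 - 0.2x) = 57, so x' = 506.
Then Pb = 215.2 − 0.2·506 = 114 and Ps = 527/9 + (2/9)·506 = 171.
Buyers' price falls by P* − Pb = 141 − 114 = 27; sellers' price rises by Ps − P* = 171 − 141 = 30.
So producers capture 30/57 = 10/19 of each unit of subsidy.

Producer share = 10/19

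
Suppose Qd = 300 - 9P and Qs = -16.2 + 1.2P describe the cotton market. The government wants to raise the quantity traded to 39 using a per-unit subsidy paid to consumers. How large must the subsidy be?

At Q = 39, invert demand for the buyer price: Pb = (300 − 39)/9 = 29; invert supply for the seller price: Ps = (39 − (-16.2))/1.2 = 46.
The subsidy must fill the gap: s = Ps − Pb = 46 − 29 = 17.

Required subsidy s = 17 per unit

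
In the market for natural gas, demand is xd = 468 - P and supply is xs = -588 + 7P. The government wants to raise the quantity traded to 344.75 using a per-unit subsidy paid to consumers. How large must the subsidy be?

At x = 344.75, invert demand for the buyer price: Pb = (468 − 344.75)/1 = 123.25; invert supply for the seller price: Ps = (344.75 − (-588))/7 = 133.25.
The subsidy must fill the gap: s = Ps − Pb = 133.25 − 123.25 = 10.

Required subsidy s = 10 per unit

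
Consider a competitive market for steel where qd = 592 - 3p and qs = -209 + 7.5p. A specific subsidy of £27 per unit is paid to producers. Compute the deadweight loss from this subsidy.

Pre-subsidy: 592 - 3p = -209 + 7.5p gives p* = 534/7, q* = 2542/7.
With the subsidy, sellers receive ps = pb + 27 for each unit, where pb is the price buyers pay.
Supply in terms of pb becomes qs = -209 + 7.5(pb + 27) = -6.5 + 7.5pb. Setting this equal to demand: 592 - 3pb = -6.5 + 7.5pb, so pb = 57.
Sellers receive ps = 57 + 27 = 84; q' = 592 − 3·57 = 421.
The subsidy expands output by 421 − 2542/7 = 405/7 past the efficient level; on those units the gap between marginal cost and willingness to pay runs from 0 up to 27.
DWL = ½ × 27 × 405/7 = 10935/14.

Deadweight loss = 10935/14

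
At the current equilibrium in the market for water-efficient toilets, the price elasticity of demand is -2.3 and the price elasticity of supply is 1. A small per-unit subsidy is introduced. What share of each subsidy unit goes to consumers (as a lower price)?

For a small subsidy around the equilibrium, the benefit split depends on the relative slopes, which at a point are proportional to the elasticities.
Buyer share = εs/(εs + |εd|) = 1/(1 + 2.3) = 10/33; seller share = |εd|/(εs + |εd|) = 23/33.

Consumer share = 10/33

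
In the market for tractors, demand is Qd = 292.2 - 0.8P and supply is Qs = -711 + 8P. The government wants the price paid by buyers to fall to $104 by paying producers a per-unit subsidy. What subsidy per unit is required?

Required subsidy s = $11 per unit

At a buyer price of 104, quantity demanded is 292.2 − 0.8·104 = 209.
Sellers supply 209 only when they receive Ps with -711 + 8·Ps = 209, i.e. Ps = 115.
s = Ps − Pb = 115 − 104 = 11.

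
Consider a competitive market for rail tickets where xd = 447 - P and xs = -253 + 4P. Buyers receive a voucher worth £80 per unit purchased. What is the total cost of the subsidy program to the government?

Pre-subsidy: 447 - P = -253 + 4P gives P* = 140, x* = 307.
With the rebate, buyers effectively pay Pb = Ps − 80, where Ps is the price sellers receive.
Demand in terms of Ps becomes xd = 447 − 1(Ps − 80) = 527 - Ps. Setting this equal to supply: 527 - Ps = -253 + 4Ps, so Ps = 156.
Buyers pay Pb = 156 − 80 = 76; x' = -253 + 4·156 = 371.
Government outlay = subsidy × quantity = 80 × 371 = 29680.

Government cost = £29680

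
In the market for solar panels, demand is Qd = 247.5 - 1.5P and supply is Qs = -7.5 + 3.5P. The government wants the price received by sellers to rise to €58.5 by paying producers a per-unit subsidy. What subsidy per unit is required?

Required subsidy s = €25 per unit

At a seller price of 58.5, quantity supplied is -7.5 + 3.5·58.5 = 197.25.
Buyers absorb 197.25 only when they pay Pb with 247.5 − 1.5·Pb = 197.25, i.e. Pb = 33.5.
s = Ps − Pb = 58.5 − 33.5 = 25.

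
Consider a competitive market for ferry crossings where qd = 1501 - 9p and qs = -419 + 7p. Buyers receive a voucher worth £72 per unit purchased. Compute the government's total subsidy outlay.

Government cost = £50724

Pre-subsidy: 1501 - 9p = -419 + 7p gives p* = 120, q* = 421.
With the rebate, buyers effectively pay pb = ps − 72, where ps is the price sellers receive.
Demand in terms of ps becomes qd = 1501 − 9(ps − 72) = 2149 - 9ps. Setting this equal to supply: 2149 - 9ps = -419 + 7ps, so ps = 160.5.
Buyers pay pb = 160.5 − 72 = 88.5; q' = -419 + 7·160.5 = 704.5.
Government outlay = subsidy × quantity = 72 × 704.5 = 50724.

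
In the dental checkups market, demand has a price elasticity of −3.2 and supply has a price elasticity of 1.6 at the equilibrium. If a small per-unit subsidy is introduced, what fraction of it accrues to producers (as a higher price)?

For a small subsidy around the equilibrium, the benefit split depends on the relative slopes, which at a point are proportional to the elasticities.
Buyer share = εs/(εs + |εd|) = 1.6/(1.6 + 3.2) = 1/3; seller share = |εd|/(εs + |εd|) = 2/3.
So producers capture 2/3 of the subsidy.

Producer share = 2/3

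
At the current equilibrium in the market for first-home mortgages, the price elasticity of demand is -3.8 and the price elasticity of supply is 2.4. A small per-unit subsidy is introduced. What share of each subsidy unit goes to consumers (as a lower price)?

For a small subsidy around the equilibrium, the benefit split depends on the relative slopes, which at a point are proportional to the elasticities.
Buyer share = εs/(εs + |εd|) = 2.4/(2.4 + 3.8) = 12/31; seller share = |εd|/(εs + |εd|) = 19/31.

Consumer share = 12/31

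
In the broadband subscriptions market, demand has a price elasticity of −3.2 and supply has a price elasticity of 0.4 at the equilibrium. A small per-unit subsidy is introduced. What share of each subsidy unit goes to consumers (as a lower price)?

Consumer share = 1/9

For a small subsidy around the equilibrium, the benefit split depends on the relative slopes, which at a point are proportional to the elasticities.
Buyer share = εs/(εs + |εd|) = 0.4/(0.4 + 3.2) = 1/9; seller share = |εd|/(εs + |εd|) = 8/9.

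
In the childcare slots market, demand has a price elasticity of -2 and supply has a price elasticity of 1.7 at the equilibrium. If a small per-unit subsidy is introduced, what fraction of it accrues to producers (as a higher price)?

For a small subsidy around the equilibrium, the benefit split depends on the relative slopes, which at a point are proportional to the elasticities.
Buyer share = εs/(εs + |εd|) = 1.7/(1.7 + 2) = 17/37; seller share = |εd|/(εs + |εd|) = 20/37.
So producers capture 20/37 of the subsidy.

Producer share = 20/37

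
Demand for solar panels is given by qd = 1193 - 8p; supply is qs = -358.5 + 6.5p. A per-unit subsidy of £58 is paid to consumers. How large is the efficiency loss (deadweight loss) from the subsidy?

Pre-subsidy: 1193 - 8p = -358.5 + 6.5p gives p* = 107, q* = 337.
With the rebate, buyers effectively pay pb = ps − 58, where ps is the price sellers receive.
Demand in terms of ps becomes qd = 1193 − 8(ps − 58) = 1657 - 8ps. Setting this equal to supply: 1657 - 8ps = -358.5 + 6.5ps, so ps = 139.
Buyers pay pb = 139 − 58 = 81; q' = -358.5 + 6.5·139 = 545.
The subsidy expands output by 545 − 337 = 208 past the efficient level; on those units the gap between marginal cost and willingness to pay runs from 0 up to 58.
DWL = ½ × 58 × 208 = 6032.

Deadweight loss = £6032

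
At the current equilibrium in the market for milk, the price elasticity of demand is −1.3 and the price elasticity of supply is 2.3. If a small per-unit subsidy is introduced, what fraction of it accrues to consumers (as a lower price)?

Consumer share = 23/36

For a small subsidy around the equilibrium, the benefit split depends on the relative slopes, which at a point are proportional to the elasticities.
Buyer share = εs/(εs + |εd|) = 2.3/(2.3 + 1.3) = 23/36; seller share = |εd|/(εs + |εd|) = 13/36.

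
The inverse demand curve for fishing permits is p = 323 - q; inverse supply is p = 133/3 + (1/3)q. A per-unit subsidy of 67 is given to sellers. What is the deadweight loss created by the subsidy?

Deadweight loss = 1683.375

Pre-subsidy: 323 - q = 133/3 + (1/3)q gives q* = 209 and p* = 114.
With the subsidy, sellers receive ps = pb + 67 for each unit, where pb is the price buyers pay.
On the curves, pb = 323 - q and ps = 133/3 + (1/3)q; the wedge ps − pb = 67 gives 133/3 + (1/3)q − (323 - q) = 67, so q' = 259.25.
Then pb = 323 − 1·259.25 = 63.75 and ps = 133/3 + (1/3)·259.25 = 130.75.
The subsidy expands output by 259.25 − 209 = 50.25 past the efficient level; on those units the gap between marginal cost and willingness to pay runs from 0 up to 67.
DWL = ½ × 67 × 50.25 = 1683.375.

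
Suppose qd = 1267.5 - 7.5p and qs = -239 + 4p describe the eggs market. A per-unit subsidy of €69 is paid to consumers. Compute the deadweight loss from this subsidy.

Deadweight loss = €6210

Pre-subsidy: 1267.5 - 7.5p = -239 + 4p gives p* = 131, q* = 285.
With the rebate, buyers effectively pay pb = ps − 69, where ps is the price sellers receive.
Demand in terms of ps becomes qd = 1267.5 − 7.5(ps − 69) = 1785 - 7.5ps. Setting this equal to supply: 1785 - 7.5ps = -239 + 4ps, so ps = 176.
Buyers pay pb = 176 − 69 = 107; q' = -239 + 4·176 = 465.
The subsidy expands output by 465 − 285 = 180 past the efficient level; on those units the gap between marginal cost and willingness to pay runs from 0 up to 69.
DWL = ½ × 69 × 180 = 6210.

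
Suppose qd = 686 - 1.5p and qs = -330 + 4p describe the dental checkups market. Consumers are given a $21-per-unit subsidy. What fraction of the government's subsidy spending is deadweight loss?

DWL / government spending = 63/2375

Pre-subsidy: 686 - 1.5p = -330 + 4p gives p* = 2032/11, q* = 4498/11.
With the rebate, buyers effectively pay pb = ps − 21, where ps is the price sellers receive.
Demand in terms of ps becomes qd = 686 − 1.5(ps − 21) = 717.5 - 1.5ps. Setting this equal to supply: 717.5 - 1.5ps = -330 + 4ps, so ps = 2095/11.
Buyers pay pb = 2095/11 − 21 = 1864/11; q' = -330 + 4·(2095/11) = 4750/11.
ΔCS = ½(4498/11 + 4750/11)(2032/11 − 1864/11) = 776832/121; ΔPS = ½(4498/11 + 4750/11)(2095/11 − 2032/11) = 291312/121.
Government spending = 21 × 4750/11 = 99750/11.
DWL = ½ × 21 × (4750/11 − 4498/11) = 2646/11; fraction = (2646/11) / (99750/11) = 63/2375.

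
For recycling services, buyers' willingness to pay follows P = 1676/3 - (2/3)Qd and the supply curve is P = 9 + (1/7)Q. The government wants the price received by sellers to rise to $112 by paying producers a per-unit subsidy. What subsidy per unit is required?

Required subsidy s = $34 per unit

At a seller price of 112, quantity supplied is -63 + 7·112 = 721.
Buyers absorb 721 only when they pay Pb = 1676/3 − (2/3)·721 = 78.
s = Ps − Pb = 112 − 78 = 34.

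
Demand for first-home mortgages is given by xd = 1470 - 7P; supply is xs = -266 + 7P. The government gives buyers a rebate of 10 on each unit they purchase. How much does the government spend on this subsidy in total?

Government cost = 6370

Pre-subsidy: 1470 - 7P = -266 + 7P gives P* = 124, x* = 602.
With the rebate, buyers effectively pay Pb = Ps − 10, where Ps is the price sellers receive.
Demand in terms of Ps becomes xd = 1470 − 7(Ps − 10) = 1540 - 7Ps. Setting this equal to supply: 1540 - 7Ps = -266 + 7Ps, so Ps = 129.
Buyers pay Pb = 129 − 10 = 119; x' = -266 + 7·129 = 637.
Government outlay = subsidy × quantity = 10 × 637 = 6370.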